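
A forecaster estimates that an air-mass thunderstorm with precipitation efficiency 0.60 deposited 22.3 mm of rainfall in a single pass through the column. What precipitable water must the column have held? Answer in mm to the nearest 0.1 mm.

PW ≈ 37.2 mm

PW = rainfall / ε = 22.3 / 0.60 = 37.2 mm.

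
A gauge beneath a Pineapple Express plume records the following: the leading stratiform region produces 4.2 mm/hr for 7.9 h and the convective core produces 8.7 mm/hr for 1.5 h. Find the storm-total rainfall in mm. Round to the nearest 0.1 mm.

Total = Σ Rᵢ Δtᵢ = 4.2 × 7.9 + 8.7 × 1.5
      = 33.18 + 13.05 = 46.2 mm.

total ≈ 46.2 mm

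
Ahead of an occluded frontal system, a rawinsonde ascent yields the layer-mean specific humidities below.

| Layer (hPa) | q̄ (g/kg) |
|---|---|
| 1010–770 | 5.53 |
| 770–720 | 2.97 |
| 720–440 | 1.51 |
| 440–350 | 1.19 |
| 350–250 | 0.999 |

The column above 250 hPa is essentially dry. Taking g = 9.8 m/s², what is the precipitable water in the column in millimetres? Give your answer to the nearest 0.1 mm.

Precipitable water is the column-integrated vapour mass per unit area: PW = (1/g) Σ q̄ Δp, with q in kg/kg and Δp in Pa (1 kg/m² of water = 1 mm).
Layer 1010–770 hPa: Δp = 240 hPa = 24000 Pa, q̄ = 0.00553 kg/kg → 0.00553 × 24000 / 9.8 = 13.54 mm
Layer 770–720 hPa: Δp = 50 hPa = 5000 Pa, q̄ = 0.00297 kg/kg → 0.00297 × 5000 / 9.8 = 1.52 mm
Layer 720–440 hPa: Δp = 280 hPa = 28000 Pa, q̄ = 0.00151 kg/kg → 0.00151 × 28000 / 9.8 = 4.31 mm
Layer 440–350 hPa: Δp = 90 hPa = 9000 Pa, q̄ = 0.00119 kg/kg → 0.00119 × 9000 / 9.8 = 1.09 mm
Layer 350–250 hPa: Δp = 100 hPa = 10000 Pa, q̄ = 0.000999 kg/kg → 0.000999 × 10000 / 9.8 = 1.02 mm
PW = 13.54 + 1.52 + 4.31 + 1.09 + 1.02 = 21.48 ≈ 21.5 mm.

PW ≈ 21.5 mm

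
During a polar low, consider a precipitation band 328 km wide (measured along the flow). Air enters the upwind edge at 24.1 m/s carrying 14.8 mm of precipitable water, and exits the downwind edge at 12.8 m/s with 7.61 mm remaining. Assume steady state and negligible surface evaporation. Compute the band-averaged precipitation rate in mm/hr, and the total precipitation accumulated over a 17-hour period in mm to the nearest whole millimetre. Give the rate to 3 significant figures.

R ≈ 2.85 mm/hr; total ≈ 48 mm

Column moisture flux per unit crosswind length is F = V × PW.
Inflow: F_in = 24.1 × 14.8 = 356.68 mm·m/s
Outflow: F_out = 12.8 × 7.61 = 97.408 mm·m/s
Steady-state rate R = (F_in − F_out)/L = (356.68 − 97.408) / 328000 m = 7.905e-04 mm/s.
R = 7.905e-04 × 3600 = 2.85 mm/hr.
Over 17 h: total = 2.85 × 17 = 48.45 ≈ 48 mm.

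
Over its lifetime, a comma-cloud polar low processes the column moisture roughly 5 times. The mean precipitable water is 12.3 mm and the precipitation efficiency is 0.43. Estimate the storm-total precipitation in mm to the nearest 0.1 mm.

Each cycle deposits ε × PW = 0.43 × 12.3 = 5.289 mm.
Over 5 cycles: 5 × 5.289 = 26.4 mm.

precipitation ≈ 26.4 mm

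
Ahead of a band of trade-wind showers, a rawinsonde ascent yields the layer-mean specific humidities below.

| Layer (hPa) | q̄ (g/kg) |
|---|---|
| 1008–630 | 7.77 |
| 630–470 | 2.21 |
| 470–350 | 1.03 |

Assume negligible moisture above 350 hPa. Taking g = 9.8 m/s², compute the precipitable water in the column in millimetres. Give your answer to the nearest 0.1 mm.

Precipitable water is the column-integrated vapour mass per unit area: PW = (1/g) Σ q̄ Δp, with q in kg/kg and Δp in Pa (1 kg/m² of water = 1 mm).
Layer 1008–630 hPa: Δp = 378 hPa = 37800 Pa, q̄ = 0.00777 kg/kg → 0.00777 × 37800 / 9.8 = 29.97 mm
Layer 630–470 hPa: Δp = 160 hPa = 16000 Pa, q̄ = 0.00221 kg/kg → 0.00221 × 16000 / 9.8 = 3.61 mm
Layer 470–350 hPa: Δp = 120 hPa = 12000 Pa, q̄ = 0.00103 kg/kg → 0.00103 × 12000 / 9.8 = 1.26 mm
PW = 29.97 + 3.61 + 1.26 = 34.84 ≈ 34.8 mm.

PW ≈ 34.8 mm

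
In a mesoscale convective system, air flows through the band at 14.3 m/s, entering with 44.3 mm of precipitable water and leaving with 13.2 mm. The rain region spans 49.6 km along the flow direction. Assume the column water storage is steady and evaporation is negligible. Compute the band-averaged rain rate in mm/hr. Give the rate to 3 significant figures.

Column moisture flux per unit crosswind length is F = V × PW.
Inflow: F_in = 14.3 × 44.3 = 633.49 mm·m/s
Outflow: F_out = 14.3 × 13.2 = 188.76 mm·m/s
Steady-state rate R = (F_in − F_out)/L = (633.49 − 188.76) / 49600 m = 8.966e-03 mm/s.
R = 8.966e-03 × 3600 = 32.3 mm/hr.

R ≈ 32.3 mm/hr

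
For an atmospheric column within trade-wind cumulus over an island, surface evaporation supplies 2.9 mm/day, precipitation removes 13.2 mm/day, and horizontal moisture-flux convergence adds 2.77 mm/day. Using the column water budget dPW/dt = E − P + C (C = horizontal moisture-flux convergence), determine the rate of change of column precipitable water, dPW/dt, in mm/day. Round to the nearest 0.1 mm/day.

dPW/dt ≈ -7.5 mm/day

dPW/dt = E − P + C = 2.9 − 13.2 + (2.77) = -7.5 mm/day.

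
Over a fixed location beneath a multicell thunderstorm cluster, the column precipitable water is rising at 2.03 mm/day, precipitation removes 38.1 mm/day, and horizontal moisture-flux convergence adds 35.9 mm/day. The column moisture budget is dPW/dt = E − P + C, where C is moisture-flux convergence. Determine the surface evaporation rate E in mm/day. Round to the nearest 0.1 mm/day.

E ≈ 4.2 mm/day

dPW/dt = +2.03 mm/day.
E = dPW/dt + P − C = (+2.03) + 38.1 − (35.9) = 4.2 mm/day.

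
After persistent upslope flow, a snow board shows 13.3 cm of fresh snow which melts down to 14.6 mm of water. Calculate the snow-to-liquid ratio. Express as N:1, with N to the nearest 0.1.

Ratio = snow depth / SWE = 133 mm / 14.6 mm = 9.1, i.e. 9.1:1.

ratio ≈ 9.1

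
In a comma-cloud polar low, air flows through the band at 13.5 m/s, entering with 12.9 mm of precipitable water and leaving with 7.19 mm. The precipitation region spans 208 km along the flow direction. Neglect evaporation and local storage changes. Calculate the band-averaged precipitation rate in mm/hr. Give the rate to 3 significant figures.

Column moisture flux per unit crosswind length is F = V × PW.
Inflow: F_in = 13.5 × 12.9 = 174.15 mm·m/s
Outflow: F_out = 13.5 × 7.19 = 97.065 mm·m/s
Steady-state rate R = (F_in − F_out)/L = (174.15 − 97.065) / 208000 m = 3.706e-04 mm/s.
R = 3.706e-04 × 3600 = 1.33 mm/hr.

R ≈ 1.33 mm/hr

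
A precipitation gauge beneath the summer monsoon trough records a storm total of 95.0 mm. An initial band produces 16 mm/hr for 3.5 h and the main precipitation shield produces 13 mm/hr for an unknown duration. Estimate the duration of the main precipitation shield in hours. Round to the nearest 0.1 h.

duration ≈ 3.0 h

Known phases: 16 × 3.5 = 56 mm.
Remaining depth = 95.0 − 56 = 39 mm.
Duration = 39 / 13 = 3.0 h.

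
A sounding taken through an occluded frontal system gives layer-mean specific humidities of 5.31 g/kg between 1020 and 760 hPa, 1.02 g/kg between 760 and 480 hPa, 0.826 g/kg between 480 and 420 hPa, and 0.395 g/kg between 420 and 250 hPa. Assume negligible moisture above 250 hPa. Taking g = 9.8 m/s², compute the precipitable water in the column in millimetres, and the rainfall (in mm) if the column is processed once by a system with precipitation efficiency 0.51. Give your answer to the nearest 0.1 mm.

Precipitable water is the column-integrated vapour mass per unit area: PW = (1/g) Σ q̄ Δp, with q in kg/kg and Δp in Pa (1 kg/m² of water = 1 mm).
Layer 1020–760 hPa: Δp = 260 hPa = 26000 Pa, q̄ = 0.00531 kg/kg → 0.00531 × 26000 / 9.8 = 14.09 mm
Layer 760–480 hPa: Δp = 280 hPa = 28000 Pa, q̄ = 0.00102 kg/kg → 0.00102 × 28000 / 9.8 = 2.91 mm
Layer 480–420 hPa: Δp = 60 hPa = 6000 Pa, q̄ = 0.000826 kg/kg → 0.000826 × 6000 / 9.8 = 0.51 mm
Layer 420–250 hPa: Δp = 170 hPa = 17000 Pa, q̄ = 0.000395 kg/kg → 0.000395 × 17000 / 9.8 = 0.69 mm
PW = 14.09 + 2.91 + 0.51 + 0.69 = 18.20 ≈ 18.2 mm.
Rainfall = ε × PW = 0.51 × 18.2 = 9.3 mm.

PW ≈ 18.2 mm; rainfall ≈ 9.3 mm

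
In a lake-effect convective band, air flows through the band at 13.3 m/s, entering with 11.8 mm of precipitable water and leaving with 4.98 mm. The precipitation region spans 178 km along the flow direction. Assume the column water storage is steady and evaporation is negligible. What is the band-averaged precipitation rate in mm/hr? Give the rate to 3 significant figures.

R ≈ 1.83 mm/hr

Column moisture flux per unit crosswind length is F = V × PW.
Inflow: F_in = 13.3 × 11.8 = 156.94 mm·m/s
Outflow: F_out = 13.3 × 4.98 = 66.234 mm·m/s
Steady-state rate R = (F_in − F_out)/L = (156.94 − 66.234) / 178000 m = 5.096e-04 mm/s.
R = 5.096e-04 × 3600 = 1.83 mm/hr.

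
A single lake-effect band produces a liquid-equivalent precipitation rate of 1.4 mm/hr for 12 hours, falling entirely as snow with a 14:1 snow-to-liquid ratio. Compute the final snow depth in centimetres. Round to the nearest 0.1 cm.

Liquid-equivalent depth = 1.4 × 12 = 16.8 mm.
Snow depth = 16.8 mm × 14 = 235.2 mm = 23.5 cm.

snow depth ≈ 23.5 cm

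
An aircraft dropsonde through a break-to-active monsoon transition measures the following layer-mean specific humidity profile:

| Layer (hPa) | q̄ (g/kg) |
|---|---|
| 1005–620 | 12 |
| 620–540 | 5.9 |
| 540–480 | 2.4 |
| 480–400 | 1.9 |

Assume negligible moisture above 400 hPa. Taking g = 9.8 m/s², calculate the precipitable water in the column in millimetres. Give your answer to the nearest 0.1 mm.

Precipitable water is the column-integrated vapour mass per unit area: PW = (1/g) Σ q̄ Δp, with q in kg/kg and Δp in Pa (1 kg/m² of water = 1 mm).
Layer 1005–620 hPa: Δp = 385 hPa = 38500 Pa, q̄ = 0.012 kg/kg → 0.012 × 38500 / 9.8 = 47.14 mm
Layer 620–540 hPa: Δp = 80 hPa = 8000 Pa, q̄ = 0.0059 kg/kg → 0.0059 × 8000 / 9.8 = 4.82 mm
Layer 540–480 hPa: Δp = 60 hPa = 6000 Pa, q̄ = 0.0024 kg/kg → 0.0024 × 6000 / 9.8 = 1.47 mm
Layer 480–400 hPa: Δp = 80 hPa = 8000 Pa, q̄ = 0.0019 kg/kg → 0.0019 × 8000 / 9.8 = 1.55 mm
PW = 47.14 + 4.82 + 1.47 + 1.55 = 54.98 ≈ 55.0 mm.

PW ≈ 55.0 mm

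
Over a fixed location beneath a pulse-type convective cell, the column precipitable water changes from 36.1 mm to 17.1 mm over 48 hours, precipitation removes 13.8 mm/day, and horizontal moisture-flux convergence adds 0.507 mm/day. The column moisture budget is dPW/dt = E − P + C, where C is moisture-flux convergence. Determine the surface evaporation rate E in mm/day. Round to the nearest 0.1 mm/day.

dPW/dt = (17.1 − 36.1) mm / (48/24 day) = -9.500 mm/day.
E = dPW/dt + P − C = (-9.500) + 13.8 − (0.507) = 3.8 mm/day.

E ≈ 3.8 mm/day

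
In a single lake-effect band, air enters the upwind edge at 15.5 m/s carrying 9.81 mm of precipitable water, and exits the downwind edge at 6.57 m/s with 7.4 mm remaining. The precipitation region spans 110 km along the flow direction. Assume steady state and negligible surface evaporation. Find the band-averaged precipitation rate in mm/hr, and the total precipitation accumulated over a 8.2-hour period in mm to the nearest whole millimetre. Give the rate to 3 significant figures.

Column moisture flux per unit crosswind length is F = V × PW.
Inflow: F_in = 15.5 × 9.81 = 152.055 mm·m/s
Outflow: F_out = 6.57 × 7.4 = 48.618 mm·m/s
Steady-state rate R = (F_in − F_out)/L = (152.055 − 48.618) / 110000 m = 9.403e-04 mm/s.
R = 9.403e-04 × 3600 = 3.39 mm/hr.
Over 8.2 h: total = 3.39 × 8.2 = 27.798 ≈ 28 mm.

R ≈ 3.39 mm/hr; total ≈ 28 mm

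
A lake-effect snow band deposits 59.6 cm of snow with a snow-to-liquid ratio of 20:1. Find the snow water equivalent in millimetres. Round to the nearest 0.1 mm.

SWE = snow depth / ratio = 59.6 cm / 20 = 2.980 cm = 29.8 mm.

SWE ≈ 29.8 mm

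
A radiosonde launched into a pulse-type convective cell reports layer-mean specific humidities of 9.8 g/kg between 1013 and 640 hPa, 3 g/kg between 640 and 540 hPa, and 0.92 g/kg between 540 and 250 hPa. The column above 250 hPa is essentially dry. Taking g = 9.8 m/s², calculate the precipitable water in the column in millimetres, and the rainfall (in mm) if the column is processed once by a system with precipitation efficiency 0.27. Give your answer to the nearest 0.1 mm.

PW ≈ 43.1 mm; rainfall ≈ 11.6 mm

Precipitable water is the column-integrated vapour mass per unit area: PW = (1/g) Σ q̄ Δp, with q in kg/kg and Δp in Pa (1 kg/m² of water = 1 mm).
Layer 1013–640 hPa: Δp = 373 hPa = 37300 Pa, q̄ = 0.0098 kg/kg → 0.0098 × 37300 / 9.8 = 37.30 mm
Layer 640–540 hPa: Δp = 100 hPa = 10000 Pa, q̄ = 0.003 kg/kg → 0.003 × 10000 / 9.8 = 3.06 mm
Layer 540–250 hPa: Δp = 290 hPa = 29000 Pa, q̄ = 0.00092 kg/kg → 0.00092 × 29000 / 9.8 = 2.72 mm
PW = 37.30 + 3.06 + 2.72 = 43.08 ≈ 43.1 mm.
Rainfall = ε × PW = 0.27 × 43.1 = 11.6 mm.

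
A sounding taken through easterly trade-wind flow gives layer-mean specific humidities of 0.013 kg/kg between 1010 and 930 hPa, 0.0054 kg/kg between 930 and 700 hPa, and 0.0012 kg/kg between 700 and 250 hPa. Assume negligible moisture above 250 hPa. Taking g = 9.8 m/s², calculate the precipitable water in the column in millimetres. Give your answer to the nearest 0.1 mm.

Precipitable water is the column-integrated vapour mass per unit area: PW = (1/g) Σ q̄ Δp, with q in kg/kg and Δp in Pa (1 kg/m² of water = 1 mm).
Layer 1010–930 hPa: Δp = 80 hPa = 8000 Pa, q̄ = 0.013 kg/kg → 0.013 × 8000 / 9.8 = 10.61 mm
Layer 930–700 hPa: Δp = 230 hPa = 23000 Pa, q̄ = 0.0054 kg/kg → 0.0054 × 23000 / 9.8 = 12.67 mm
Layer 700–250 hPa: Δp = 450 hPa = 45000 Pa, q̄ = 0.0012 kg/kg → 0.0012 × 45000 / 9.8 = 5.51 mm
PW = 10.61 + 12.67 + 5.51 = 28.79 ≈ 28.8 mm.

PW ≈ 28.8 mm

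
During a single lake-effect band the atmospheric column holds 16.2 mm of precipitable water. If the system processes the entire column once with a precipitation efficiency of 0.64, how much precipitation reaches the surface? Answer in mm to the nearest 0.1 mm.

precipitation ≈ 10.4 mm

Precipitation = ε × PW = 0.64 × 16.2 = 10.4 mm.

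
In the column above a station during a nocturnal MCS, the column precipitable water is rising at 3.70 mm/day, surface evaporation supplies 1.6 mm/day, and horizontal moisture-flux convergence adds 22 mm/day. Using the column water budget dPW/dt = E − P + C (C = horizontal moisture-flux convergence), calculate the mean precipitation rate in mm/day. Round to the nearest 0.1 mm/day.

P ≈ 19.9 mm/day

dPW/dt = +3.70 mm/day.
P = E + C − dPW/dt = 1.6 + (22) − (+3.70) = 19.9 mm/day.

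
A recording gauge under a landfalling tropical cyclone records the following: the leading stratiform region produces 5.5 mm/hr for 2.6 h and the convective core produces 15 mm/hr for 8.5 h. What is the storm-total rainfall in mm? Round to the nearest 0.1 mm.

Total = Σ Rᵢ Δtᵢ = 5.5 × 2.6 + 15 × 8.5
      = 14.3 + 127.5 = 141.8 mm.

total ≈ 141.8 mm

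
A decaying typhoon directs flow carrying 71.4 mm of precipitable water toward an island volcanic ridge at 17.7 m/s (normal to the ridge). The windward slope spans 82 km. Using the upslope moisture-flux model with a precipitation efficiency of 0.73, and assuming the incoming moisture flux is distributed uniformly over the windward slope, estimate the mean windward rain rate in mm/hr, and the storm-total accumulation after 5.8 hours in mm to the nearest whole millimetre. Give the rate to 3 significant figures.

Incoming column moisture flux per unit ridge length: F = V × PW = 17.7 × 71.4 = 1263.78 mm·m/s.
Spread over the 82 km slope with efficiency ε = 0.73: R = ε·F/W = 0.73 × 1263.78 / 82000 m = 1.125e-02 mm/s.
R = 1.125e-02 × 3600 = 40.5 mm/hr.
Over 5.8 h: total = 40.5 × 5.8 = 234.9 ≈ 235 mm.

R ≈ 40.5 mm/hr; total ≈ 235 mm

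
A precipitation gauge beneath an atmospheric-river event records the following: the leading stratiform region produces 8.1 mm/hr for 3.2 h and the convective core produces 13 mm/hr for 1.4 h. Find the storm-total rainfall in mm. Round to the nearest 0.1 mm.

Total = Σ Rᵢ Δtᵢ = 8.1 × 3.2 + 13 × 1.4
      = 25.92 + 18.2 = 44.1 mm.

total ≈ 44.1 mm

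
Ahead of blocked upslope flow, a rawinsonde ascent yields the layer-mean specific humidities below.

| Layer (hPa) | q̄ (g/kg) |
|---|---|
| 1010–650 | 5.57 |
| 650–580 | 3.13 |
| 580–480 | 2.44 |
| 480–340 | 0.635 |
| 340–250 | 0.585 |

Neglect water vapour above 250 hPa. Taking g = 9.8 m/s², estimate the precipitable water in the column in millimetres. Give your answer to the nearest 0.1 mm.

Precipitable water is the column-integrated vapour mass per unit area: PW = (1/g) Σ q̄ Δp, with q in kg/kg and Δp in Pa (1 kg/m² of water = 1 mm).
Layer 1010–650 hPa: Δp = 360 hPa = 36000 Pa, q̄ = 0.00557 kg/kg → 0.00557 × 36000 / 9.8 = 20.46 mm
Layer 650–580 hPa: Δp = 70 hPa = 7000 Pa, q̄ = 0.00313 kg/kg → 0.00313 × 7000 / 9.8 = 2.24 mm
Layer 580–480 hPa: Δp = 100 hPa = 10000 Pa, q̄ = 0.00244 kg/kg → 0.00244 × 10000 / 9.8 = 2.49 mm
Layer 480–340 hPa: Δp = 140 hPa = 14000 Pa, q̄ = 0.000635 kg/kg → 0.000635 × 14000 / 9.8 = 0.91 mm
Layer 340–250 hPa: Δp = 90 hPa = 9000 Pa, q̄ = 0.000585 kg/kg → 0.000585 × 9000 / 9.8 = 0.54 mm
PW = 20.46 + 2.24 + 2.49 + 0.91 + 0.54 = 26.64 ≈ 26.6 mm.

PW ≈ 26.6 mm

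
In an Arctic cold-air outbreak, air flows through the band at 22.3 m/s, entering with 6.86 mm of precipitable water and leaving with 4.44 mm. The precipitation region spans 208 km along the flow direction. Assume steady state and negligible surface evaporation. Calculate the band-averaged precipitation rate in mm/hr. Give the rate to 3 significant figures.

Column moisture flux per unit crosswind length is F = V × PW.
Inflow: F_in = 22.3 × 6.86 = 152.978 mm·m/s
Outflow: F_out = 22.3 × 4.44 = 99.012 mm·m/s
Steady-state rate R = (F_in − F_out)/L = (152.978 − 99.012) / 208000 m = 2.595e-04 mm/s.
R = 2.595e-04 × 3600 = 0.934 mm/hr.

R ≈ 0.934 mm/hr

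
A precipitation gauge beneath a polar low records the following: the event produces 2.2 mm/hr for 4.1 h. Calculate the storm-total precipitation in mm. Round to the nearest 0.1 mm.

total ≈ 9.0 mm

Total = Σ Rᵢ Δtᵢ = 2.2 × 4.1
      = 9.02 = 9.0 mm.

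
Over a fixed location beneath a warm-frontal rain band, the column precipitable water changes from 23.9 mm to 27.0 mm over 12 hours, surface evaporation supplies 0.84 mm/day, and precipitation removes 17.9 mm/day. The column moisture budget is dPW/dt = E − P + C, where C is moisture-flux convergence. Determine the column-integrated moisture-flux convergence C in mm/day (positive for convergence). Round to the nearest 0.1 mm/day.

dPW/dt = (27.0 − 23.9) mm / (12/24 day) = +6.200 mm/day.
C = dPW/dt − E + P = (+6.200) − 0.84 + 17.9 = 23.3 mm/day.

C ≈ 23.3 mm/day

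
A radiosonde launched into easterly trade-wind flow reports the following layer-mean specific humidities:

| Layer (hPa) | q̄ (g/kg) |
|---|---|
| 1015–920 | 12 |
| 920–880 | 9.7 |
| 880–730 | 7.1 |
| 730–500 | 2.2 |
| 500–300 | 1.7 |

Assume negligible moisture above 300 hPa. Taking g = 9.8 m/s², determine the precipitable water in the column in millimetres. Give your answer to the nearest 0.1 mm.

Precipitable water is the column-integrated vapour mass per unit area: PW = (1/g) Σ q̄ Δp, with q in kg/kg and Δp in Pa (1 kg/m² of water = 1 mm).
Layer 1015–920 hPa: Δp = 95 hPa = 9500 Pa, q̄ = 0.012 kg/kg → 0.012 × 9500 / 9.8 = 11.63 mm
Layer 920–880 hPa: Δp = 40 hPa = 4000 Pa, q̄ = 0.0097 kg/kg → 0.0097 × 4000 / 9.8 = 3.96 mm
Layer 880–730 hPa: Δp = 150 hPa = 15000 Pa, q̄ = 0.0071 kg/kg → 0.0071 × 15000 / 9.8 = 10.87 mm
Layer 730–500 hPa: Δp = 230 hPa = 23000 Pa, q̄ = 0.0022 kg/kg → 0.0022 × 23000 / 9.8 = 5.16 mm
Layer 500–300 hPa: Δp = 200 hPa = 20000 Pa, q̄ = 0.0017 kg/kg → 0.0017 × 20000 / 9.8 = 3.47 mm
PW = 11.63 + 3.96 + 10.87 + 5.16 + 3.47 = 35.09 ≈ 35.1 mm.

PW ≈ 35.1 mm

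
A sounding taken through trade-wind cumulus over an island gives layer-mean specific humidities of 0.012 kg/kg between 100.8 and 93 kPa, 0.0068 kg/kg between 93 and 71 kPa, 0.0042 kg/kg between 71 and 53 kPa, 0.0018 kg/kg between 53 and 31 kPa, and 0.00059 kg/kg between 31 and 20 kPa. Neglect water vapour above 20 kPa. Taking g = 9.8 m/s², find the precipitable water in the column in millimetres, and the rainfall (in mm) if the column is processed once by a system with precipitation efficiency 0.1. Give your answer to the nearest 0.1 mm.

Precipitable water is the column-integrated vapour mass per unit area: PW = (1/g) Σ q̄ Δp, with q in kg/kg and Δp in Pa (1 kg/m² of water = 1 mm).
Layer 100.8–93 kPa: Δp = 78 hPa = 7800 Pa, q̄ = 0.012 kg/kg → 0.012 × 7800 / 9.8 = 9.55 mm
Layer 93–71 kPa: Δp = 220 hPa = 22000 Pa, q̄ = 0.0068 kg/kg → 0.0068 × 22000 / 9.8 = 15.27 mm
Layer 71–53 kPa: Δp = 180 hPa = 18000 Pa, q̄ = 0.0042 kg/kg → 0.0042 × 18000 / 9.8 = 7.71 mm
Layer 53–31 kPa: Δp = 220 hPa = 22000 Pa, q̄ = 0.0018 kg/kg → 0.0018 × 22000 / 9.8 = 4.04 mm
Layer 31–20 kPa: Δp = 110 hPa = 11000 Pa, q̄ = 0.00059 kg/kg → 0.00059 × 11000 / 9.8 = 0.66 mm
PW = 9.55 + 15.27 + 7.71 + 4.04 + 0.66 = 37.23 ≈ 37.2 mm.
Rainfall = ε × PW = 0.1 × 37.2 = 3.7 mm.

PW ≈ 37.2 mm; rainfall ≈ 3.7 mm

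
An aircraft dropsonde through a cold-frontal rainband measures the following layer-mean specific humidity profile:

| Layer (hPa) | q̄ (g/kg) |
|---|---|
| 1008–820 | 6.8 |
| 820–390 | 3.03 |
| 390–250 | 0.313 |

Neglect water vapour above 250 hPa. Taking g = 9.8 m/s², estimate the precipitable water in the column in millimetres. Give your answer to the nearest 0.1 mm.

PW ≈ 26.8 mm

Precipitable water is the column-integrated vapour mass per unit area: PW = (1/g) Σ q̄ Δp, with q in kg/kg and Δp in Pa (1 kg/m² of water = 1 mm).
Layer 1008–820 hPa: Δp = 188 hPa = 18800 Pa, q̄ = 0.0068 kg/kg → 0.0068 × 18800 / 9.8 = 13.04 mm
Layer 820–390 hPa: Δp = 430 hPa = 43000 Pa, q̄ = 0.00303 kg/kg → 0.00303 × 43000 / 9.8 = 13.29 mm
Layer 390–250 hPa: Δp = 140 hPa = 14000 Pa, q̄ = 0.000313 kg/kg → 0.000313 × 14000 / 9.8 = 0.45 mm
PW = 13.04 + 13.29 + 0.45 = 26.78 ≈ 26.8 mm.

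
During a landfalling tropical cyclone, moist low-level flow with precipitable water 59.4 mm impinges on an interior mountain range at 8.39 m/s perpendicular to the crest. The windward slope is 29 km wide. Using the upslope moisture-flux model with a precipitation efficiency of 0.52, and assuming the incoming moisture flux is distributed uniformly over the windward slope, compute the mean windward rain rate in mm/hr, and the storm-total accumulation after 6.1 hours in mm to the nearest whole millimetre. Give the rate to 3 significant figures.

R ≈ 32.2 mm/hr; total ≈ 196 mm

Incoming column moisture flux per unit ridge length: F = V × PW = 8.39 × 59.4 = 498.366 mm·m/s.
Spread over the 29 km slope with efficiency ε = 0.52: R = ε·F/W = 0.52 × 498.366 / 29000 m = 8.936e-03 mm/s.
R = 8.936e-03 × 3600 = 32.2 mm/hr.
Over 6.1 h: total = 32.2 × 6.1 = 196.42 ≈ 196 mm.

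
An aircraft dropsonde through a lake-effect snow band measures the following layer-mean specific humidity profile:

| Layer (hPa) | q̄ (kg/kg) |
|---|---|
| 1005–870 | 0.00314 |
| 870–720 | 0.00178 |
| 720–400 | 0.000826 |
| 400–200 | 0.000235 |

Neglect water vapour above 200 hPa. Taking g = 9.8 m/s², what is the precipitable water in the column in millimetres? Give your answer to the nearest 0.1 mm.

Precipitable water is the column-integrated vapour mass per unit area: PW = (1/g) Σ q̄ Δp, with q in kg/kg and Δp in Pa (1 kg/m² of water = 1 mm).
Layer 1005–870 hPa: Δp = 135 hPa = 13500 Pa, q̄ = 0.00314 kg/kg → 0.00314 × 13500 / 9.8 = 4.33 mm
Layer 870–720 hPa: Δp = 150 hPa = 15000 Pa, q̄ = 0.00178 kg/kg → 0.00178 × 15000 / 9.8 = 2.72 mm
Layer 720–400 hPa: Δp = 320 hPa = 32000 Pa, q̄ = 0.000826 kg/kg → 0.000826 × 32000 / 9.8 = 2.70 mm
Layer 400–200 hPa: Δp = 200 hPa = 20000 Pa, q̄ = 0.000235 kg/kg → 0.000235 × 20000 / 9.8 = 0.48 mm
PW = 4.33 + 2.72 + 2.70 + 0.48 = 10.23 ≈ 10.2 mm.

PW ≈ 10.2 mm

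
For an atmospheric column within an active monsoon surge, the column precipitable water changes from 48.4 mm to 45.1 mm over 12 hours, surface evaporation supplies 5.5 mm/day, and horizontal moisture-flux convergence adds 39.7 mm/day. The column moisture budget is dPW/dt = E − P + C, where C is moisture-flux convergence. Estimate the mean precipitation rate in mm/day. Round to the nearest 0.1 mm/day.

P ≈ 51.8 mm/day

dPW/dt = (45.1 − 48.4) mm / (12/24 day) = -6.600 mm/day.
P = E + C − dPW/dt = 5.5 + (39.7) − (-6.600) = 51.8 mm/day.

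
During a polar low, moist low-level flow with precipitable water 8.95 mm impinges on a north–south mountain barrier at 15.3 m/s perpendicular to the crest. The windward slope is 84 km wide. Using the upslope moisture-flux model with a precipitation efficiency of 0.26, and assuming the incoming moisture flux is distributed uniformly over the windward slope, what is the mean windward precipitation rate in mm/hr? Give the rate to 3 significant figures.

R ≈ 1.53 mm/hr

Incoming column moisture flux per unit ridge length: F = V × PW = 15.3 × 8.95 = 136.935 mm·m/s.
Spread over the 84 km slope with efficiency ε = 0.26: R = ε·F/W = 0.26 × 136.935 / 84000 m = 4.238e-04 mm/s.
R = 4.238e-04 × 3600 = 1.53 mm/hr.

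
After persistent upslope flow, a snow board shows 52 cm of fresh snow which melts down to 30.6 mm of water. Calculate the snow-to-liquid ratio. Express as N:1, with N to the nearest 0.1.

Ratio = snow depth / SWE = 520 mm / 30.6 mm = 17.0, i.e. 17.0:1.

ratio ≈ 17.0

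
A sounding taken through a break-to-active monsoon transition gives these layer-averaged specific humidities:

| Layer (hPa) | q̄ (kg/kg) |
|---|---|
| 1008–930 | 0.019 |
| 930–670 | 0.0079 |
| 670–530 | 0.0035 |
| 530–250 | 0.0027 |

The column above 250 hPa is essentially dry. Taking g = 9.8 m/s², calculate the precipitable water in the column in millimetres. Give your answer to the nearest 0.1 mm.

PW ≈ 48.8 mm

Precipitable water is the column-integrated vapour mass per unit area: PW = (1/g) Σ q̄ Δp, with q in kg/kg and Δp in Pa (1 kg/m² of water = 1 mm).
Layer 1008–930 hPa: Δp = 78 hPa = 7800 Pa, q̄ = 0.019 kg/kg → 0.019 × 7800 / 9.8 = 15.12 mm
Layer 930–670 hPa: Δp = 260 hPa = 26000 Pa, q̄ = 0.0079 kg/kg → 0.0079 × 26000 / 9.8 = 20.96 mm
Layer 670–530 hPa: Δp = 140 hPa = 14000 Pa, q̄ = 0.0035 kg/kg → 0.0035 × 14000 / 9.8 = 5.00 mm
Layer 530–250 hPa: Δp = 280 hPa = 28000 Pa, q̄ = 0.0027 kg/kg → 0.0027 × 28000 / 9.8 = 7.71 mm
PW = 15.12 + 20.96 + 5.00 + 7.71 = 48.79 ≈ 48.8 mm.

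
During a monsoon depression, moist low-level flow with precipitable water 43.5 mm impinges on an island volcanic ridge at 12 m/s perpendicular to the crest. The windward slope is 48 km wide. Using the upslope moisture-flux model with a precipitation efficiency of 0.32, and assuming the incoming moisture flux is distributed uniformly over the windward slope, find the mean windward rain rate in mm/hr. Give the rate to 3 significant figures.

R ≈ 12.5 mm/hr

Incoming column moisture flux per unit ridge length: F = V × PW = 12 × 43.5 = 522 mm·m/s.
Spread over the 48 km slope with efficiency ε = 0.32: R = ε·F/W = 0.32 × 522 / 48000 m = 3.480e-03 mm/s.
R = 3.480e-03 × 3600 = 12.5 mm/hr.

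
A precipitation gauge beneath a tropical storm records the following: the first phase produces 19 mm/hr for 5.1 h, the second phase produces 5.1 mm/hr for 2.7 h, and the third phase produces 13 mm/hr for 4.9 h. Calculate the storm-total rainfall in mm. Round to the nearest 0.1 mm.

total ≈ 174.4 mm

Total = Σ Rᵢ Δtᵢ = 19 × 5.1 + 5.1 × 2.7 + 13 × 4.9
      = 96.9 + 13.77 + 63.7 = 174.4 mm.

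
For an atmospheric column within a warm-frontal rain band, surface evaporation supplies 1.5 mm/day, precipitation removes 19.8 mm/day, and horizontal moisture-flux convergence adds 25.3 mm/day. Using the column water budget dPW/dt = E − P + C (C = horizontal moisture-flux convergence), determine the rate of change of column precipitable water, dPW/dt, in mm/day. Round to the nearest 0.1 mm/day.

dPW/dt ≈ 7.0 mm/day

dPW/dt = E − P + C = 1.5 − 19.8 + (25.3) = 7.0 mm/day.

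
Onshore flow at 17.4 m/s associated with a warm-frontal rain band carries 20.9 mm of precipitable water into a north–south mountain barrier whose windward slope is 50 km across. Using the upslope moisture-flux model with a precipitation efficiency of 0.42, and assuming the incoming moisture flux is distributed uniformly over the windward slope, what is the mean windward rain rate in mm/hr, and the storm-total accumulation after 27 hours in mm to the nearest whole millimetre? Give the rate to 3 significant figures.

R ≈ 11.0 mm/hr; total ≈ 297 mm

Incoming column moisture flux per unit ridge length: F = V × PW = 17.4 × 20.9 = 363.66 mm·m/s.
Spread over the 50 km slope with efficiency ε = 0.42: R = ε·F/W = 0.42 × 363.66 / 50000 m = 3.055e-03 mm/s.
R = 3.055e-03 × 3600 = 11.0 mm/hr.
Over 27 h: total = 11.0 × 27 = 297 mm.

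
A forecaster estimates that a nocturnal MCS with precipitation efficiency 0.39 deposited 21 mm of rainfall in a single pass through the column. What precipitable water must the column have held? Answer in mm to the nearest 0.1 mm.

PW = rainfall / ε = 21 / 0.39 = 53.8 mm.

PW ≈ 53.8 mm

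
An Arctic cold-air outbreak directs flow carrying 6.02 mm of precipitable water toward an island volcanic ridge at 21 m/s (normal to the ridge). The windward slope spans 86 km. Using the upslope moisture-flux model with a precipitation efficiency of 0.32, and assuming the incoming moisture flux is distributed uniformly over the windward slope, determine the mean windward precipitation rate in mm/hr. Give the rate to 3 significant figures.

R ≈ 1.69 mm/hr

Incoming column moisture flux per unit ridge length: F = V × PW = 21 × 6.02 = 126.42 mm·m/s.
Spread over the 86 km slope with efficiency ε = 0.32: R = ε·F/W = 0.32 × 126.42 / 86000 m = 4.704e-04 mm/s.
R = 4.704e-04 × 3600 = 1.69 mm/hr.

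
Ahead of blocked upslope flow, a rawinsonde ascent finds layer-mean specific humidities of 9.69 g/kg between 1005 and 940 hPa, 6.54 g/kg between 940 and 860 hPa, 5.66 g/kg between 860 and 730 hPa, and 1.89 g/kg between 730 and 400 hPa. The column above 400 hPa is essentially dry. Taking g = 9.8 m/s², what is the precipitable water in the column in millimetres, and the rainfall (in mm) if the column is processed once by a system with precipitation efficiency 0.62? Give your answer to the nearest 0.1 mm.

PW ≈ 25.6 mm; rainfall ≈ 15.9 mm

Precipitable water is the column-integrated vapour mass per unit area: PW = (1/g) Σ q̄ Δp, with q in kg/kg and Δp in Pa (1 kg/m² of water = 1 mm).
Layer 1005–940 hPa: Δp = 65 hPa = 6500 Pa, q̄ = 0.00969 kg/kg → 0.00969 × 6500 / 9.8 = 6.43 mm
Layer 940–860 hPa: Δp = 80 hPa = 8000 Pa, q̄ = 0.00654 kg/kg → 0.00654 × 8000 / 9.8 = 5.34 mm
Layer 860–730 hPa: Δp = 130 hPa = 13000 Pa, q̄ = 0.00566 kg/kg → 0.00566 × 13000 / 9.8 = 7.51 mm
Layer 730–400 hPa: Δp = 330 hPa = 33000 Pa, q̄ = 0.00189 kg/kg → 0.00189 × 33000 / 9.8 = 6.36 mm
PW = 6.43 + 5.34 + 7.51 + 6.36 = 25.64 ≈ 25.6 mm.
Rainfall = ε × PW = 0.62 × 25.6 = 15.9 mm.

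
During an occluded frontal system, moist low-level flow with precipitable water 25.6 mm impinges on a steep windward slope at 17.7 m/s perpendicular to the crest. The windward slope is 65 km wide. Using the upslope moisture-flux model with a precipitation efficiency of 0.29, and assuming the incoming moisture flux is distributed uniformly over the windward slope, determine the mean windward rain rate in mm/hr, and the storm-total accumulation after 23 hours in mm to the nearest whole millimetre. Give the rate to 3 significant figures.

R ≈ 7.28 mm/hr; total ≈ 167 mm

Incoming column moisture flux per unit ridge length: F = V × PW = 17.7 × 25.6 = 453.12 mm·m/s.
Spread over the 65 km slope with efficiency ε = 0.29: R = ε·F/W = 0.29 × 453.12 / 65000 m = 2.022e-03 mm/s.
R = 2.022e-03 × 3600 = 7.28 mm/hr.
Over 23 h: total = 7.28 × 23 = 167.44 ≈ 167 mm.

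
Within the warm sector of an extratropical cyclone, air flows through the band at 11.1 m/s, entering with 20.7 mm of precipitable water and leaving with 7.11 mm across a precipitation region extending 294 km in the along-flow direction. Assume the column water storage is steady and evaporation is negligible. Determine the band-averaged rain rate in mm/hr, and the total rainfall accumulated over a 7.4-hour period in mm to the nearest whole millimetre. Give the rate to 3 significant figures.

Column moisture flux per unit crosswind length is F = V × PW.
Inflow: F_in = 11.1 × 20.7 = 229.77 mm·m/s
Outflow: F_out = 11.1 × 7.11 = 78.921 mm·m/s
Steady-state rate R = (F_in − F_out)/L = (229.77 − 78.921) / 294000 m = 5.131e-04 mm/s.
R = 5.131e-04 × 3600 = 1.85 mm/hr.
Over 7.4 h: total = 1.85 × 7.4 = 13.69 ≈ 14 mm.

R ≈ 1.85 mm/hr; total ≈ 14 mm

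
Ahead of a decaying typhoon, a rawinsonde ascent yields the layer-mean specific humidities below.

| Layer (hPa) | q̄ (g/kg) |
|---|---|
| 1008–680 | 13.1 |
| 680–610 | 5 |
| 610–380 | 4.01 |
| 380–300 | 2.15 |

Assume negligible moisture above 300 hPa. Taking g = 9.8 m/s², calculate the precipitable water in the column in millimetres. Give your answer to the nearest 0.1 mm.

PW ≈ 58.6 mm

Precipitable water is the column-integrated vapour mass per unit area: PW = (1/g) Σ q̄ Δp, with q in kg/kg and Δp in Pa (1 kg/m² of water = 1 mm).
Layer 1008–680 hPa: Δp = 328 hPa = 32800 Pa, q̄ = 0.0131 kg/kg → 0.0131 × 32800 / 9.8 = 43.84 mm
Layer 680–610 hPa: Δp = 70 hPa = 7000 Pa, q̄ = 0.005 kg/kg → 0.005 × 7000 / 9.8 = 3.57 mm
Layer 610–380 hPa: Δp = 230 hPa = 23000 Pa, q̄ = 0.00401 kg/kg → 0.00401 × 23000 / 9.8 = 9.41 mm
Layer 380–300 hPa: Δp = 80 hPa = 8000 Pa, q̄ = 0.00215 kg/kg → 0.00215 × 8000 / 9.8 = 1.76 mm
PW = 43.84 + 3.57 + 9.41 + 1.76 = 58.58 ≈ 58.6 mm.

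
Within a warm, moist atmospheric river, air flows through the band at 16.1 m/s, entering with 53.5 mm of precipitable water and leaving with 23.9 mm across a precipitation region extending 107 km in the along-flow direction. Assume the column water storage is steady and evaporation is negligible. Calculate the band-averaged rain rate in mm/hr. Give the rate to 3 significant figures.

Column moisture flux per unit crosswind length is F = V × PW.
Inflow: F_in = 16.1 × 53.5 = 861.35 mm·m/s
Outflow: F_out = 16.1 × 23.9 = 384.79 mm·m/s
Steady-state rate R = (F_in − F_out)/L = (861.35 − 384.79) / 107000 m = 4.454e-03 mm/s.
R = 4.454e-03 × 3600 = 16.0 mm/hr.

R ≈ 16.0 mm/hr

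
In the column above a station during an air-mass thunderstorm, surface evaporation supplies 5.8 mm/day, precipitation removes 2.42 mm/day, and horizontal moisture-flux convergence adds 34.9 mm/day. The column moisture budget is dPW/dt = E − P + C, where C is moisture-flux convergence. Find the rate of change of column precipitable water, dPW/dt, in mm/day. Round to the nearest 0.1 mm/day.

dPW/dt ≈ 38.3 mm/day

dPW/dt = E − P + C = 5.8 − 2.42 + (34.9) = 38.3 mm/day.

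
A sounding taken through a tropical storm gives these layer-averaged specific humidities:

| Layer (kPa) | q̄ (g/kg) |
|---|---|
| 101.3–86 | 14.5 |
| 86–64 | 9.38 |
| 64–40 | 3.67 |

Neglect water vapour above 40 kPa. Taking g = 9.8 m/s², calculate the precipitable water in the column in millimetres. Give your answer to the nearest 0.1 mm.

PW ≈ 52.7 mm

Precipitable water is the column-integrated vapour mass per unit area: PW = (1/g) Σ q̄ Δp, with q in kg/kg and Δp in Pa (1 kg/m² of water = 1 mm).
Layer 101.3–86 kPa: Δp = 153 hPa = 15300 Pa, q̄ = 0.0145 kg/kg → 0.0145 × 15300 / 9.8 = 22.64 mm
Layer 86–64 kPa: Δp = 220 hPa = 22000 Pa, q̄ = 0.00938 kg/kg → 0.00938 × 22000 / 9.8 = 21.06 mm
Layer 64–40 kPa: Δp = 240 hPa = 24000 Pa, q̄ = 0.00367 kg/kg → 0.00367 × 24000 / 9.8 = 8.99 mm
PW = 22.64 + 21.06 + 8.99 = 52.69 ≈ 52.7 mm.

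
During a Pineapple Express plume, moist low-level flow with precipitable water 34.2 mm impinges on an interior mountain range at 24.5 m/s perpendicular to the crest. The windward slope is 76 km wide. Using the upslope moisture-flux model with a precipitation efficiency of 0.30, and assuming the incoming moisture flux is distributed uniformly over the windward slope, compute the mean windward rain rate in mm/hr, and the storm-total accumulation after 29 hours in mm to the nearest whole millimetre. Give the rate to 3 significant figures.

Incoming column moisture flux per unit ridge length: F = V × PW = 24.5 × 34.2 = 837.9 mm·m/s.
Spread over the 76 km slope with efficiency ε = 0.30: R = ε·F/W = 0.30 × 837.9 / 76000 m = 3.308e-03 mm/s.
R = 3.308e-03 × 3600 = 11.9 mm/hr.
Over 29 h: total = 11.9 × 29 = 345.1 ≈ 345 mm.

R ≈ 11.9 mm/hr; total ≈ 345 mm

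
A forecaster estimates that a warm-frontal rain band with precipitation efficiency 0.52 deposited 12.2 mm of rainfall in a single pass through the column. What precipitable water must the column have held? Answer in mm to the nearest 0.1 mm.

PW = rainfall / ε = 12.2 / 0.52 = 23.5 mm.

PW ≈ 23.5 mm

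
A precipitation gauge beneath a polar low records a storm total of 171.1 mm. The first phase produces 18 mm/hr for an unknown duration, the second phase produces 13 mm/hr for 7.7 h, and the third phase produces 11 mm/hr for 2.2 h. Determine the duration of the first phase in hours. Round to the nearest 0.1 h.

Known phases: 13 × 7.7 + 11 × 2.2 = 100.1 + 24.2 = 124.3 mm.
Remaining depth = 171.1 − 124.3 = 46.8 mm.
Duration = 46.8 / 18 = 2.6 h.

duration ≈ 2.6 h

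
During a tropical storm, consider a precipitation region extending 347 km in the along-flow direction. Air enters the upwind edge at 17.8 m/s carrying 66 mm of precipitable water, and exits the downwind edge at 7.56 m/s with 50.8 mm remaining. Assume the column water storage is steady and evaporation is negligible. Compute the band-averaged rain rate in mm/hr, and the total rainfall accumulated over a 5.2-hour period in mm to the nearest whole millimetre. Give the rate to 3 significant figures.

R ≈ 8.20 mm/hr; total ≈ 43 mm

Column moisture flux per unit crosswind length is F = V × PW.
Inflow: F_in = 17.8 × 66 = 1174.8 mm·m/s
Outflow: F_out = 7.56 × 50.8 = 384.048 mm·m/s
Steady-state rate R = (F_in − F_out)/L = (1174.8 − 384.048) / 347000 m = 2.279e-03 mm/s.
R = 2.279e-03 × 3600 = 8.20 mm/hr.
Over 5.2 h: total = 8.20 × 5.2 = 42.64 ≈ 43 mm.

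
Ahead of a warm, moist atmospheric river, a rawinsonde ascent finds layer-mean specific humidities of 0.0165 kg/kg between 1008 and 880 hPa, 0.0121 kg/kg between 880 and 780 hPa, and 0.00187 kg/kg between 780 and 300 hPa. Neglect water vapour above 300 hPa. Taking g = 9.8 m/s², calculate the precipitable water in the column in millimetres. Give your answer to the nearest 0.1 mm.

PW ≈ 43.1 mm

Precipitable water is the column-integrated vapour mass per unit area: PW = (1/g) Σ q̄ Δp, with q in kg/kg and Δp in Pa (1 kg/m² of water = 1 mm).
Layer 1008–880 hPa: Δp = 128 hPa = 12800 Pa, q̄ = 0.0165 kg/kg → 0.0165 × 12800 / 9.8 = 21.55 mm
Layer 880–780 hPa: Δp = 100 hPa = 10000 Pa, q̄ = 0.0121 kg/kg → 0.0121 × 10000 / 9.8 = 12.35 mm
Layer 780–300 hPa: Δp = 480 hPa = 48000 Pa, q̄ = 0.00187 kg/kg → 0.00187 × 48000 / 9.8 = 9.16 mm
PW = 21.55 + 12.35 + 9.16 = 43.06 ≈ 43.1 mm.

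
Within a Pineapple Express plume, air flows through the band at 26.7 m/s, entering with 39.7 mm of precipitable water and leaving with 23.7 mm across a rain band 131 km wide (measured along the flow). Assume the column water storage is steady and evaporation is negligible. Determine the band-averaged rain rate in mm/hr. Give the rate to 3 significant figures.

R ≈ 11.7 mm/hr

Column moisture flux per unit crosswind length is F = V × PW.
Inflow: F_in = 26.7 × 39.7 = 1059.99 mm·m/s
Outflow: F_out = 26.7 × 23.7 = 632.79 mm·m/s
Steady-state rate R = (F_in − F_out)/L = (1059.99 − 632.79) / 131000 m = 3.261e-03 mm/s.
R = 3.261e-03 × 3600 = 11.7 mm/hr.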